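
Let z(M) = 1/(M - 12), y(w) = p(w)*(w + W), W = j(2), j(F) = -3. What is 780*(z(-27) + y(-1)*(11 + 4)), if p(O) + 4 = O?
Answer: 233980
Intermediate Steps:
W = -3
p(O) = -4 + O
y(w) = (-4 + w)*(-3 + w) (y(w) = (-4 + w)*(w - 3) = (-4 + w)*(-3 + w))
z(M) = 1/(-12 + M)
780*(z(-27) + y(-1)*(11 + 4)) = 780*(1/(-12 - 27) + ((-4 - 1)*(-3 - 1))*(11 + 4)) = 780*(1/(-39) - 5*(-4)*15) = 780*(-1/39 + 20*15) = 780*(-1/39 + 300) = 780*(11699/39) = 233980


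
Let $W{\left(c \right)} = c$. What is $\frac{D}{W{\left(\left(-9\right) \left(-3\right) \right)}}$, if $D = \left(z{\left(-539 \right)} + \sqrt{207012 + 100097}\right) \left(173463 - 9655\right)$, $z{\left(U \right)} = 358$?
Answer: $\frac{58643264}{27} + \frac{163808 \sqrt{307109}}{27} \approx 5.5341 \cdot 10^{6}$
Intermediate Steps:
$D = 58643264 + 163808 \sqrt{307109}$ ($D = \left(358 + \sqrt{207012 + 100097}\right) \left(173463 - 9655\right) = \left(358 + \sqrt{307109}\right) 163808 = 58643264 + 163808 \sqrt{307109} \approx 1.4942 \cdot 10^{8}$)
$\frac{D}{W{\left(\left(-9\right) \left(-3\right) \right)}} = \frac{58643264 + 163808 \sqrt{307109}}{\left(-9\right) \left(-3\right)} = \frac{58643264 + 163808 \sqrt{307109}}{27} = \left(58643264 + 163808 \sqrt{307109}\right) \frac{1}{27} = \frac{58643264}{27} + \frac{163808 \sqrt{307109}}{27}$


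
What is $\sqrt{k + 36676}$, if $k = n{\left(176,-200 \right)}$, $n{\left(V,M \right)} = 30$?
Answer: $\sqrt{36706} \approx 191.59$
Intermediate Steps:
$k = 30$
$\sqrt{k + 36676} = \sqrt{30 + 36676} = \sqrt{36706}$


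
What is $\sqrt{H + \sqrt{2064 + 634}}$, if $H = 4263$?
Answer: $\sqrt{4263 + \sqrt{2698}} \approx 65.688$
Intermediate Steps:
$\sqrt{H + \sqrt{2064 + 634}} = \sqrt{4263 + \sqrt{2064 + 634}} = \sqrt{4263 + \sqrt{2698}}$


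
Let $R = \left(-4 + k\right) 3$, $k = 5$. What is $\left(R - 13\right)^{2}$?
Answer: $100$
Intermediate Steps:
$R = 3$ ($R = \left(-4 + 5\right) 3 = 1 \cdot 3 = 3$)
$\left(R - 13\right)^{2} = \left(3 - 13\right)^{2} = \left(-10\right)^{2} = 100$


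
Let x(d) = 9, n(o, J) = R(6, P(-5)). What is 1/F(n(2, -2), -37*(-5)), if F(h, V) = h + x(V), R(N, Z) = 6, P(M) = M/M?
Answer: 1/15 ≈ 0.066667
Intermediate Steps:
P(M) = 1
n(o, J) = 6
F(h, V) = 9 + h (F(h, V) = h + 9 = 9 + h)
1/F(n(2, -2), -37*(-5)) = 1/(9 + 6) = 1/15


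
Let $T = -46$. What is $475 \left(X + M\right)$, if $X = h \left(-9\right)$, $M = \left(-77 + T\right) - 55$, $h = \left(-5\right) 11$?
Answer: $150575$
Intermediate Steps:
$h = -55$
$M = -178$ ($M = \left(-77 - 46\right) - 55 = -123 - 55 = -178$)
$X = 495$ ($X = \left(-55\right) \left(-9\right) = 495$)
$475 \left(X + M\right) = 475 \left(495 - 178\right) = 475 \cdot 317 = 150575$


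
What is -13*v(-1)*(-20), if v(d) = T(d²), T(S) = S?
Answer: 260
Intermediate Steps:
v(d) = d²
-13*v(-1)*(-20) = -13*(-1)²*(-20) = -13*1*(-20) = -13*(-20) = 260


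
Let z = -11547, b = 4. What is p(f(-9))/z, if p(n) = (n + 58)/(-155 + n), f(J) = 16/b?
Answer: 62/1743597 ≈ 3.5559e-5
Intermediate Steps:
f(J) = 4 (f(J) = 16/4 = 16*(¼) = 4)
p(n) = (58 + n)/(-155 + n)
p(f(-9))/z = ((58 + 4)/(-155 + 4))/(-11547) = (62/(-151))*(-1/11547) = -1/151*62*(-1/11547) = -62/151*(-1/11547) = 62/1743597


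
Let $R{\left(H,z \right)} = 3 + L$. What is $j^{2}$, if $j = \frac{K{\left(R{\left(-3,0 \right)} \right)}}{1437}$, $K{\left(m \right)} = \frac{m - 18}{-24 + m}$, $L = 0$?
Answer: $\frac{25}{101183481} \approx 2.4708 \cdot 10^{-7}$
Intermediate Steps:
$R{\left(H,z \right)} = 3$ ($R{\left(H,z \right)} = 3 + 0 = 3$)
$K{\left(m \right)} = \frac{-18 + m}{-24 + m}$
$j = \frac{5}{10059}$ ($j = \frac{\frac{1}{-24 + 3} \left(-18 + 3\right)}{1437} = \frac{1}{-21} \left(-15\right) \frac{1}{1437} = \left(- \frac{1}{21}\right) \left(-15\right) \frac{1}{1437} = \frac{5}{7} \cdot \frac{1}{1437} = \frac{5}{10059} \approx 0.00049707$)
$j^{2} = \left(\frac{5}{10059}\right)^{2} = \frac{25}{101183481}$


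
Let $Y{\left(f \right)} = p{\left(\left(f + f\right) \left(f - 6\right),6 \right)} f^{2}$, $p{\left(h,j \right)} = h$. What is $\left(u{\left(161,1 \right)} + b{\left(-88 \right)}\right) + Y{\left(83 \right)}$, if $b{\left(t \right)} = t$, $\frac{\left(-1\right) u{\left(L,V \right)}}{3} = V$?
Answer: $88055107$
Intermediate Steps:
$u{\left(L,V \right)} = - 3 V$
$Y{\left(f \right)} = 2 f^{3} \left(-6 + f\right)$ ($Y{\left(f \right)} = \left(f + f\right) \left(f - 6\right) f^{2} = 2 f \left(-6 + f\right) f^{2} = 2 f^{3} \left(-6 + f\right)$)
$\left(u{\left(161,1 \right)} + b{\left(-88 \right)}\right) + Y{\left(83 \right)} = \left(\left(-3\right) 1 - 88\right) + 2 \cdot 83^{3} \left(-6 + 83\right) = \left(-3 - 88\right) + 2 \cdot 571787 \cdot 77 = -91 + 88055198 = 88055107$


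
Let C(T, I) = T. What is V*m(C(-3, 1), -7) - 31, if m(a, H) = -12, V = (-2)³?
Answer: 65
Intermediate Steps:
V = -8
V*m(C(-3, 1), -7) - 31 = -8*(-12) - 31 = 96 - 31 = 65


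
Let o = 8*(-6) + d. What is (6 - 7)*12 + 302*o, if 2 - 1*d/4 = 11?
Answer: -25380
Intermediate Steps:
d = -36 (d = 8 - 4*11 = 8 - 44 = -36)
o = -84 (o = 8*(-6) - 36 = -48 - 36 = -84)
(6 - 7)*12 + 302*o = (6 - 7)*12 + 302*(-84) = -1*12 - 25368 = -12 - 25368 = -25380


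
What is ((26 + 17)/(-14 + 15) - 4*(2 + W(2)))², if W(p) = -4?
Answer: 2601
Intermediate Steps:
((26 + 17)/(-14 + 15) - 4*(2 + W(2)))² = ((26 + 17)/(-14 + 15) - 4*(2 - 4))² = (43/1 - 4*(-2))² = (43*1 + 8)² = (43 + 8)² = 51² = 2601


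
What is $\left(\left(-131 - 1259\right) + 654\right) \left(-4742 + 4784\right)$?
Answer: $-30912$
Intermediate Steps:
$\left(\left(-131 - 1259\right) + 654\right) \left(-4742 + 4784\right) = \left(\left(-131 - 1259\right) + 654\right) 42 = \left(-1390 + 654\right) 42 = \left(-736\right) 42 = -30912$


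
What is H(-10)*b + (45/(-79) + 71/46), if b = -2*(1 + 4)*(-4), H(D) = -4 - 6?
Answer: -1450061/3634 ≈ -399.03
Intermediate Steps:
H(D) = -10
b = 40 (b = -2*5*(-4) = -10*(-4) = 40)
H(-10)*b + (45/(-79) + 71/46) = -10*40 + (45/(-79) + 71/46) = -400 + (45*(-1/79) + 71*(1/46)) = -400 + (-45/79 + 71/46) = -400 + 3539/3634 = -1450061/3634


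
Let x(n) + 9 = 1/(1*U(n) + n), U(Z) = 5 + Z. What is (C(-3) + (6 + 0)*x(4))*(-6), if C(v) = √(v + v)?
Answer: 4176/13 - 6*I*√6 ≈ 321.23 - 14.697*I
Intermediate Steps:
C(v) = √2*√v (C(v) = √(2*v) = √2*√v)
x(n) = -9 + 1/(5 + 2*n) (x(n) = -9 + 1/(1*(5 + n) + n) = -9 + 1/((5 + n) + n) = -9 + 1/(5 + 2*n))
(C(-3) + (6 + 0)*x(4))*(-6) = (√2*√(-3) + (6 + 0)*(2*(-22 - 9*4)/(5 + 2*4)))*(-6) = (√2*(I*√3) + 6*(2*(-22 - 36)/(5 + 8)))*(-6) = (I*√6 + 6*(2*(-58)/13))*(-6) = (I*√6 + 6*(2*(1/13)*(-58)))*(-6) = (I*√6 + 6*(-116/13))*(-6) = (I*√6 - 696/13)*(-6) = (-696/13 + I*√6)*(-6) = 4176/13 - 6*I*√6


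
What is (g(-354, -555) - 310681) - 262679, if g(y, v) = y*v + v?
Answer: -377445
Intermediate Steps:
g(y, v) = v + v*y (g(y, v) = v*y + v = v + v*y)
(g(-354, -555) - 310681) - 262679 = (-555*(1 - 354) - 310681) - 262679 = (-555*(-353) - 310681) - 262679 = (195915 - 310681) - 262679 = -114766 - 262679 = -377445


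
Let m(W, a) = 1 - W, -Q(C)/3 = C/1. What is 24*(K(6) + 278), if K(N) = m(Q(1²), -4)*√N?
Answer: 6672 + 96*√6 ≈ 6907.1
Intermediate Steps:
Q(C) = -3*C (Q(C) = -3*C/1 = -3*C)
K(N) = 4*√N (K(N) = (1 - (-3)*1²)*√N = (1 - (-3))*√N = (1 - 1*(-3))*√N = (1 + 3)*√N = 4*√N)
24*(K(6) + 278) = 24*(4*√6 + 278) = 24*(278 + 4*√6) = 6672 + 96*√6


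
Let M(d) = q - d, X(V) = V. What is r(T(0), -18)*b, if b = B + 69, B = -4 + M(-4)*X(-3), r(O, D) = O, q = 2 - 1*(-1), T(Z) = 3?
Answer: 132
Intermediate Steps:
q = 3 (q = 2 + 1 = 3)
M(d) = 3 - d
B = -25 (B = -4 + (3 - 1*(-4))*(-3) = -4 + (3 + 4)*(-3) = -4 + 7*(-3) = -4 - 21 = -25)
b = 44 (b = -25 + 69 = 44)
r(T(0), -18)*b = 3*44 = 132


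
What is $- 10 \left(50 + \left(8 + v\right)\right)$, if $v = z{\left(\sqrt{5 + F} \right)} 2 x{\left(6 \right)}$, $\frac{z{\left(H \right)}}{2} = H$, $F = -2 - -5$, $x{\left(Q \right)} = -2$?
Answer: $-580 + 160 \sqrt{2} \approx -353.73$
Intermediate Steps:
$F = 3$ ($F = -2 + 5 = 3$)
$z{\left(H \right)} = 2 H$
$v = - 16 \sqrt{2}$ ($v = 2 \sqrt{5 + 3} \cdot 2 \left(-2\right) = 2 \sqrt{8} \cdot 2 \left(-2\right) = 2 \cdot 2 \sqrt{2} \cdot 2 \left(-2\right) = 4 \sqrt{2} \cdot 2 \left(-2\right) = 8 \sqrt{2} \left(-2\right) = - 16 \sqrt{2} \approx -22.627$)
$- 10 \left(50 + \left(8 + v\right)\right) = - 10 \left(50 + \left(8 - 16 \sqrt{2}\right)\right) = - 10 \left(58 - 16 \sqrt{2}\right) = -580 + 160 \sqrt{2}$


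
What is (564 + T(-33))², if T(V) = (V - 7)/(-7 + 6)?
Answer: 364816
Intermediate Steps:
T(V) = 7 - V (T(V) = (-7 + V)/(-1) = (-7 + V)*(-1) = 7 - V)
(564 + T(-33))² = (564 + (7 - 1*(-33)))² = (564 + (7 + 33))² = (564 + 40)² = 604² = 364816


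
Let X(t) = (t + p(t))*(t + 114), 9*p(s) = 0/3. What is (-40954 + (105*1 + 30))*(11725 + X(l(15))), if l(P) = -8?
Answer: -443988263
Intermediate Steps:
p(s) = 0 (p(s) = (0/3)/9 = (0*(⅓))/9 = (⅑)*0 = 0)
X(t) = t*(114 + t) (X(t) = (t + 0)*(t + 114) = t*(114 + t))
(-40954 + (105*1 + 30))*(11725 + X(l(15))) = (-40954 + (105*1 + 30))*(11725 - 8*(114 - 8)) = (-40954 + (105 + 30))*(11725 - 8*106) = (-40954 + 135)*(11725 - 848) = -40819*10877 = -443988263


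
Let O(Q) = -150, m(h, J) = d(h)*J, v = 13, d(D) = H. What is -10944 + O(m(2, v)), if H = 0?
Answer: -11094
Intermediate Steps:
d(D) = 0
m(h, J) = 0 (m(h, J) = 0*J = 0)
-10944 + O(m(2, v)) = -10944 - 150 = -11094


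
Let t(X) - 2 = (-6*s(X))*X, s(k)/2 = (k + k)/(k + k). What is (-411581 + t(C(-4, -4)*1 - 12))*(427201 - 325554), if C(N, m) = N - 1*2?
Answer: -41813814861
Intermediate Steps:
s(k) = 2 (s(k) = 2*((k + k)/(k + k)) = 2*((2*k)/((2*k))) = 2*((2*k)*(1/(2*k))) = 2*1 = 2)
C(N, m) = -2 + N (C(N, m) = N - 2 = -2 + N)
t(X) = 2 - 12*X (t(X) = 2 + (-6*2)*X = 2 - 12*X)
(-411581 + t(C(-4, -4)*1 - 12))*(427201 - 325554) = (-411581 + (2 - 12*((-2 - 4)*1 - 12)))*(427201 - 325554) = (-411581 + (2 - 12*(-6*1 - 12)))*101647 = (-411581 + (2 - 12*(-6 - 12)))*101647 = (-411581 + (2 - 12*(-18)))*101647 = (-411581 + (2 + 216))*101647 = (-411581 + 218)*101647 = -411363*101647 = -41813814861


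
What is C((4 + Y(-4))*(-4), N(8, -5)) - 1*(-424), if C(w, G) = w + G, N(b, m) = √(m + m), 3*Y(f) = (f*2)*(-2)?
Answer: 1160/3 + I*√10 ≈ 386.67 + 3.1623*I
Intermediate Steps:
Y(f) = -4*f/3 (Y(f) = ((f*2)*(-2))/3 = ((2*f)*(-2))/3 = (-4*f)/3 = -4*f/3)
N(b, m) = √2*√m (N(b, m) = √(2*m) = √2*√m)
C(w, G) = G + w
C((4 + Y(-4))*(-4), N(8, -5)) - 1*(-424) = (√2*√(-5) + (4 - 4/3*(-4))*(-4)) - 1*(-424) = (√2*(I*√5) + (4 + 16/3)*(-4)) + 424 = (I*√10 + (28/3)*(-4)) + 424 = (I*√10 - 112/3) + 424 = (-112/3 + I*√10) + 424 = 1160/3 + I*√10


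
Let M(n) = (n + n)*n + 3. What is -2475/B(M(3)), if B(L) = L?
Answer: -825/7 ≈ -117.86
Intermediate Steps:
M(n) = 3 + 2*n² (M(n) = (2*n)*n + 3 = 2*n² + 3 = 3 + 2*n²)
-2475/B(M(3)) = -2475/(3 + 2*3²) = -2475/(3 + 2*9) = -2475/(3 + 18) = -2475/21 = (1/21)*(-2475) = -825/7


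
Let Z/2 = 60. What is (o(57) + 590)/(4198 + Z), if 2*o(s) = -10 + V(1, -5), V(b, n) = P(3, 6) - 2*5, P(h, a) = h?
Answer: 1163/8636 ≈ 0.13467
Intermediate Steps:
V(b, n) = -7 (V(b, n) = 3 - 2*5 = 3 - 10 = -7)
o(s) = -17/2 (o(s) = (-10 - 7)/2 = (½)*(-17) = -17/2)
Z = 120 (Z = 2*60 = 120)
(o(57) + 590)/(4198 + Z) = (-17/2 + 590)/(4198 + 120) = (1163/2)/4318 = (1163/2)*(1/4318) = 1163/8636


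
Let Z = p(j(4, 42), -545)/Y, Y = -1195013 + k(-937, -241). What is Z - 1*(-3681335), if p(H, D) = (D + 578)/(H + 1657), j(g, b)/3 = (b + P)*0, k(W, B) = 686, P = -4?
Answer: 2428453790768344/659666613 ≈ 3.6813e+6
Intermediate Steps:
j(g, b) = 0 (j(g, b) = 3*((b - 4)*0) = 3*((-4 + b)*0) = 3*0 = 0)
p(H, D) = (578 + D)/(1657 + H)
Y = -1194327 (Y = -1195013 + 686 = -1194327)
Z = -11/659666613 (Z = ((578 - 545)/(1657 + 0))/(-1194327) = (33/1657)*(-1/1194327) = -11/659666613 ≈ -1.6675e-8)
Z - 1*(-3681335) = -11/659666613 - 1*(-3681335) = -11/659666613 + 3681335 = 2428453790768344/659666613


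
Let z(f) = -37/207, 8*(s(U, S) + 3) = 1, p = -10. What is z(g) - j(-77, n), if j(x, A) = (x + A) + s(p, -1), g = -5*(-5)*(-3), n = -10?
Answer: 148537/1656 ≈ 89.696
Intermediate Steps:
s(U, S) = -23/8 (s(U, S) = -3 + (⅛)*1 = -3 + ⅛ = -23/8)
g = -75 (g = 25*(-3) = -75)
j(x, A) = -23/8 + A + x (j(x, A) = (x + A) - 23/8 = (A + x) - 23/8 = -23/8 + A + x)
z(f) = -37/207 (z(f) = -37*1/207 = -37/207)
z(g) - j(-77, n) = -37/207 - (-23/8 - 10 - 77) = -37/207 - 1*(-719/8) = -37/207 + 719/8 = 148537/1656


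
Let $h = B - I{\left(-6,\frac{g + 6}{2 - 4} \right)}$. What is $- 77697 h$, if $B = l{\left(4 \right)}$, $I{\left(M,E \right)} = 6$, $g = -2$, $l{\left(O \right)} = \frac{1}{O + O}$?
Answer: $\frac{3651759}{8} \approx 4.5647 \cdot 10^{5}$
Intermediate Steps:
$l{\left(O \right)} = \frac{1}{2 O}$
$B = \frac{1}{8}$ ($B = \frac{1}{2 \cdot 4} = \frac{1}{2} \cdot \frac{1}{4} = \frac{1}{8} \approx 0.125$)
$h = - \frac{47}{8}$ ($h = \frac{1}{8} - 6 = - \frac{47}{8} \approx -5.875$)
$- 77697 h = \left(-77697\right) \left(- \frac{47}{8}\right) = \frac{3651759}{8}$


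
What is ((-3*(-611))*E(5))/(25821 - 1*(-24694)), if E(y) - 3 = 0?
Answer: 5499/50515 ≈ 0.10886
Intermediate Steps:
E(y) = 3 (E(y) = 3 + 0 = 3)
((-3*(-611))*E(5))/(25821 - 1*(-24694)) = (-3*(-611)*3)/(25821 - 1*(-24694)) = (1833*3)/(25821 + 24694) = 5499/50515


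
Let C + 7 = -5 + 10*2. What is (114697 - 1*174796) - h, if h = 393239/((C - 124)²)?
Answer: -809085383/13456 ≈ -60128.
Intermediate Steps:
C = 8 (C = -7 + (-5 + 10*2) = -7 + (-5 + 20) = -7 + 15 = 8)
h = 393239/13456 (h = 393239/((8 - 124)²) = 393239/((-116)²) = 393239/13456 ≈ 29.224)
(114697 - 1*174796) - h = (114697 - 1*174796) - 1*393239/13456 = (114697 - 174796) - 393239/13456 = -60099 - 393239/13456 = -809085383/13456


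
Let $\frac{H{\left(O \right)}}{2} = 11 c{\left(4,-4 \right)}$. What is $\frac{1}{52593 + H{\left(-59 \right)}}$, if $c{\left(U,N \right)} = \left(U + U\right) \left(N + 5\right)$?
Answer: $\frac{1}{52769} \approx 1.8951 \cdot 10^{-5}$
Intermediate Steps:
$c{\left(U,N \right)} = 2 U \left(5 + N\right)$
$H{\left(O \right)} = 176$ ($H{\left(O \right)} = 2 \cdot 11 \cdot 2 \cdot 4 \left(5 - 4\right) = 2 \cdot 11 \cdot 2 \cdot 4 \cdot 1 = 2 \cdot 11 \cdot 8 = 2 \cdot 88 = 176$)
$\frac{1}{52593 + H{\left(-59 \right)}} = \frac{1}{52593 + 176} = \frac{1}{52769}$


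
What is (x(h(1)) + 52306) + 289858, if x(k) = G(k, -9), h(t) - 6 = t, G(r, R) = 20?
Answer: 342184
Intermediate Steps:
h(t) = 6 + t
x(k) = 20
(x(h(1)) + 52306) + 289858 = (20 + 52306) + 289858 = 52326 + 289858 = 342184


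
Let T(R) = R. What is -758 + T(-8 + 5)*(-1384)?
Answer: 3394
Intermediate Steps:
-758 + T(-8 + 5)*(-1384) = -758 + (-8 + 5)*(-1384) = -758 - 3*(-1384) = -758 + 4152 = 3394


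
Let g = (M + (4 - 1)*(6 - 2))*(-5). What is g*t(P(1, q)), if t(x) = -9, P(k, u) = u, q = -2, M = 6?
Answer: 810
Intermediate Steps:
g = -90 (g = (6 + (4 - 1)*(6 - 2))*(-5) = (6 + 3*4)*(-5) = (6 + 12)*(-5) = 18*(-5) = -90)
g*t(P(1, q)) = -90*(-9) = 810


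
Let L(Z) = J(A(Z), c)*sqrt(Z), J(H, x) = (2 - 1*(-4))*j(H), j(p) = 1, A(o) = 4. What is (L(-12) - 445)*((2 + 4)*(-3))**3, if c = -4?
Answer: 2595240 - 69984*I*sqrt(3) ≈ 2.5952e+6 - 1.2122e+5*I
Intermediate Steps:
J(H, x) = 6 (J(H, x) = (2 - 1*(-4))*1 = (2 + 4)*1 = 6*1 = 6)
L(Z) = 6*sqrt(Z)
(L(-12) - 445)*((2 + 4)*(-3))**3 = (6*sqrt(-12) - 445)*((2 + 4)*(-3))**3 = (6*(2*I*sqrt(3)) - 445)*(6*(-3))**3 = (12*I*sqrt(3) - 445)*(-18)**3 = (-445 + 12*I*sqrt(3))*(-5832) = 2595240 - 69984*I*sqrt(3)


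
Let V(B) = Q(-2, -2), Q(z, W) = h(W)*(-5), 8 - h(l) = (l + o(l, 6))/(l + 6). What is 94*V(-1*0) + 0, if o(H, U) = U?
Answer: -3290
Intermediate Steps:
h(l) = 7 (h(l) = 8 - (l + 6)/(l + 6) = 8 - (6 + l)/(6 + l) = 8 - 1*1 = 8 - 1 = 7)
Q(z, W) = -35 (Q(z, W) = 7*(-5) = -35)
V(B) = -35
94*V(-1*0) + 0 = 94*(-35) + 0 = -3290 + 0 = -3290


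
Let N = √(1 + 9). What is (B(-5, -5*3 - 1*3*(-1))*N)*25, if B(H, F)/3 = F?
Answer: -900*√10 ≈ -2846.1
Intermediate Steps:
N = √10 ≈ 3.1623
B(H, F) = 3*F
(B(-5, -5*3 - 1*3*(-1))*N)*25 = ((3*(-5*3 - 1*3*(-1)))*√10)*25 = ((3*(-15 - 3*(-1)))*√10)*25 = ((3*(-15 + 3))*√10)*25 = ((3*(-12))*√10)*25 = -36*√10*25 = -900*√10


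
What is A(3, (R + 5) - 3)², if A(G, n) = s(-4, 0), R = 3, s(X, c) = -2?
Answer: 4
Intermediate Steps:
A(G, n) = -2
A(3, (R + 5) - 3)² = (-2)² = 4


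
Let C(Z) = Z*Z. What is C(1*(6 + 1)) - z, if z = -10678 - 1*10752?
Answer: 21479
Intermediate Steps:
C(Z) = Z²
z = -21430 (z = -10678 - 10752 = -21430)
C(1*(6 + 1)) - z = (1*(6 + 1))² - 1*(-21430) = (1*7)² + 21430 = 7² + 21430 = 49 + 21430 = 21479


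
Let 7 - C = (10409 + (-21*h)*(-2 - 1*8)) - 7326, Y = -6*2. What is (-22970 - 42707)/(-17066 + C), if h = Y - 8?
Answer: 65677/15942 ≈ 4.1197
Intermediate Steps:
Y = -12
h = -20 (h = -12 - 8 = -20)
C = 1124 (C = 7 - ((10409 + (-21*(-20))*(-2 - 1*8)) - 7326) = 7 - ((10409 + 420*(-2 - 8)) - 7326) = 7 - ((10409 + 420*(-10)) - 7326) = 7 - ((10409 - 4200) - 7326) = 7 - (6209 - 7326) = 7 - 1*(-1117) = 7 + 1117 = 1124)
(-22970 - 42707)/(-17066 + C) = (-22970 - 42707)/(-17066 + 1124) = -65677/(-15942) = -65677*(-1/15942) = 65677/15942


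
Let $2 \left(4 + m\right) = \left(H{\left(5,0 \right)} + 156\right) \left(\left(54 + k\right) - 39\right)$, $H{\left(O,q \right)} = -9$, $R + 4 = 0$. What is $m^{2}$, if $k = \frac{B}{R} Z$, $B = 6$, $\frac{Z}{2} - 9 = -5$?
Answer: $\frac{187489}{4} \approx 46872.0$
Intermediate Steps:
$R = -4$ ($R = -4 + 0 = -4$)
$Z = 8$ ($Z = 18 + 2 \left(-5\right) = 18 - 10 = 8$)
$k = -12$ ($k = \frac{6}{-4} \cdot 8 = 6 \left(- \frac{1}{4}\right) 8 = \left(- \frac{3}{2}\right) 8 = -12$)
$m = \frac{433}{2}$ ($m = -4 + \frac{\left(-9 + 156\right) \left(\left(54 - 12\right) - 39\right)}{2} = -4 + \frac{147 \left(42 - 39\right)}{2} = -4 + \frac{147 \cdot 3}{2} = -4 + \frac{1}{2} \cdot 441 = -4 + \frac{441}{2} = \frac{433}{2} \approx 216.5$)
$m^{2} = \left(\frac{433}{2}\right)^{2} = \frac{187489}{4}$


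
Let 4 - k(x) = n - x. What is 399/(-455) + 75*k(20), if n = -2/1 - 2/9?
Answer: 383329/195 ≈ 1965.8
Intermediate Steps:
n = -20/9 (n = -2*1 - 2*⅑ = -2 - 2/9 = -20/9 ≈ -2.2222)
k(x) = 56/9 + x (k(x) = 4 - (-20/9 - x) = 4 + (20/9 + x) = 56/9 + x)
399/(-455) + 75*k(20) = 399/(-455) + 75*(56/9 + 20) = 399*(-1/455) + 75*(236/9) = -57/65 + 5900/3 = 383329/195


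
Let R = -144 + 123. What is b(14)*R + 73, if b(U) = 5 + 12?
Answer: -284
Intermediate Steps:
R = -21
b(U) = 17
b(14)*R + 73 = 17*(-21) + 73 = -357 + 73 = -284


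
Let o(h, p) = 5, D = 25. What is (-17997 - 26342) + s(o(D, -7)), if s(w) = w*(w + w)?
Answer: -44289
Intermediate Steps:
s(w) = 2*w² (s(w) = w*(2*w) = 2*w²)
(-17997 - 26342) + s(o(D, -7)) = (-17997 - 26342) + 2*5² = -44339 + 2*25 = -44339 + 50 = -44289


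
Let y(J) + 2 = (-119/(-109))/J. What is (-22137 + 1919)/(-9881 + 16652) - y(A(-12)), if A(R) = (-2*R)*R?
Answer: -69589081/70851744 ≈ -0.98218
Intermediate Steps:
A(R) = -2*R²
y(J) = -2 + 119/(109*J) (y(J) = -2 + (-119/(-109))/J = -2 + (-119*(-1/109))/J = -2 + 119/(109*J))
(-22137 + 1919)/(-9881 + 16652) - y(A(-12)) = (-22137 + 1919)/(-9881 + 16652) - (-2 + 119/(109*((-2*(-12)²)))) = -20218/6771 - (-2 + 119/(109*((-2*144)))) = -20218*1/6771 - (-2 + (119/109)/(-288)) = -20218/6771 - (-2 + (119/109)*(-1/288)) = -20218/6771 - (-2 - 119/31392) = -20218/6771 - 1*(-62903/31392) = -20218/6771 + 62903/31392 = -69589081/70851744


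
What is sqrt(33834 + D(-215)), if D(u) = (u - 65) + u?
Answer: sqrt(33339) ≈ 182.59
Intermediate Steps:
D(u) = -65 + 2*u (D(u) = (-65 + u) + u = -65 + 2*u)
sqrt(33834 + D(-215)) = sqrt(33834 + (-65 + 2*(-215))) = sqrt(33834 + (-65 - 430)) = sqrt(33834 - 495) = sqrt(33339)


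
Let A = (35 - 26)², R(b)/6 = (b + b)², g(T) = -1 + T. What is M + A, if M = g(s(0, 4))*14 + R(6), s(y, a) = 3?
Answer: 973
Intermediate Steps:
R(b) = 24*b² (R(b) = 6*(b + b)² = 6*(2*b)² = 6*(4*b²) = 24*b²)
A = 81 (A = 9² = 81)
M = 892 (M = (-1 + 3)*14 + 24*6² = 2*14 + 24*36 = 28 + 864 = 892)
M + A = 892 + 81 = 973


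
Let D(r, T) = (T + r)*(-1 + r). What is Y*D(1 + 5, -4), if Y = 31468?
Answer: 314680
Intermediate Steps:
D(r, T) = (-1 + r)*(T + r)
Y*D(1 + 5, -4) = 31468*((1 + 5)² - 1*(-4) - (1 + 5) - 4*(1 + 5)) = 31468*(6² + 4 - 1*6 - 4*6) = 31468*(36 + 4 - 6 - 24) = 31468*10 = 314680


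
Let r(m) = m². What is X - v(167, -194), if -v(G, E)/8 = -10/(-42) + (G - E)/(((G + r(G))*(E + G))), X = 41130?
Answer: 3894738569/94689 ≈ 41132.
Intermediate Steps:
v(G, E) = -40/21 - 8*(G - E)/((E + G)*(G + G²)) (v(G, E) = -8*(-10/(-42) + (G - E)/(((G + G²)*(E + G)))) = -8*(-10*(-1/42) + (G - E)/(((E + G)*(G + G²)))) = -8*(5/21 + (G - E)*(1/((E + G)*(G + G²)))) = -8*(5/21 + (G - E)/((E + G)*(G + G²))) = -40/21 - 8*(G - E)/((E + G)*(G + G²)))
X - v(167, -194) = 41130 - 8*(-21*167 - 5*167² - 5*167³ + 21*(-194) - 5*(-194)*167 - 5*(-194)*167²)/(21*167*(-194 + 167 + 167² - 194*167)) = 41130 - 8*(-3507 - 5*27889 - 5*4657463 - 4074 + 161990 - 5*(-194)*27889)/(21*167*(-194 + 167 + 27889 - 32398)) = 41130 - 8*(-3507 - 139445 - 23287315 - 4074 + 161990 + 27052330)/(21*167*(-4536)) = 41130 - 8*(-1)*3779979/(21*167*4536) = 41130 - 1*(-179999/94689) = 41130 + 179999/94689 = 3894738569/94689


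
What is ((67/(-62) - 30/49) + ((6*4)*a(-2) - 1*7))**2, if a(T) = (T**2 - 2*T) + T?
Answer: 168972789969/9229444 ≈ 18308.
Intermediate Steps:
a(T) = T**2 - T
((67/(-62) - 30/49) + ((6*4)*a(-2) - 1*7))**2 = ((67/(-62) - 30/49) + ((6*4)*(-2*(-1 - 2)) - 1*7))**2 = ((67*(-1/62) - 30*1/49) + (24*(-2*(-3)) - 7))**2 = ((-67/62 - 30/49) + (24*6 - 7))**2 = (-5143/3038 + (144 - 7))**2 = (-5143/3038 + 137)**2 = (411063/3038)**2 = 168972789969/9229444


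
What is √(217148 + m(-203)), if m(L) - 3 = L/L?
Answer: 24*√377 ≈ 466.00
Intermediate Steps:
m(L) = 4 (m(L) = 3 + L/L = 3 + 1 = 4)
√(217148 + m(-203)) = √(217148 + 4) = √217152 = 24*√377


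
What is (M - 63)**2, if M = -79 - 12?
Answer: 23716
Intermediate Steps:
M = -91
(M - 63)**2 = (-91 - 63)**2 = (-154)**2 = 23716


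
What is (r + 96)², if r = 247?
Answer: 117649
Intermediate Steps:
(r + 96)² = (247 + 96)² = 343² = 117649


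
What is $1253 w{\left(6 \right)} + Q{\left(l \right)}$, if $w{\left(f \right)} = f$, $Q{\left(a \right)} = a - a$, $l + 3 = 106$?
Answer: $7518$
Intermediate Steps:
$l = 103$ ($l = -3 + 106 = 103$)
$Q{\left(a \right)} = 0$
$1253 w{\left(6 \right)} + Q{\left(l \right)} = 1253 \cdot 6 + 0 = 7518 + 0 = 7518$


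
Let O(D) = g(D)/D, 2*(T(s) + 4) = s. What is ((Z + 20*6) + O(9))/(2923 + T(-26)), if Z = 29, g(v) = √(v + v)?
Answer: 149/2906 + √2/8718 ≈ 0.051435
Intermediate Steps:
g(v) = √2*√v (g(v) = √(2*v) = √2*√v)
T(s) = -4 + s/2
O(D) = √2/√D (O(D) = (√2*√D)/D = √2/√D)
((Z + 20*6) + O(9))/(2923 + T(-26)) = ((29 + 20*6) + √2/√9)/(2923 + (-4 + (½)*(-26))) = ((29 + 120) + √2*(⅓))/(2923 + (-4 - 13)) = (149 + √2/3)/(2923 - 17) = (149 + √2/3)/2906 = (149 + √2/3)*(1/2906) = 149/2906 + √2/8718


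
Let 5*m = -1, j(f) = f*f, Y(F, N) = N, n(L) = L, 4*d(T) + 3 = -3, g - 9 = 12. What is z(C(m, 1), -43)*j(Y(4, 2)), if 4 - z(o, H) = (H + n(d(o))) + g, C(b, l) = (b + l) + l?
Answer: 110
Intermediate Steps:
g = 21 (g = 9 + 12 = 21)
d(T) = -3/2 (d(T) = -¾ + (¼)*(-3) = -¾ - ¾ = -3/2)
j(f) = f²
m = -⅕ (m = (⅕)*(-1) = -⅕ ≈ -0.20000)
C(b, l) = b + 2*l
z(o, H) = -31/2 - H (z(o, H) = 4 - ((H - 3/2) + 21) = 4 - ((-3/2 + H) + 21) = 4 - (39/2 + H) = 4 + (-39/2 - H) = -31/2 - H)
z(C(m, 1), -43)*j(Y(4, 2)) = (-31/2 - 1*(-43))*2² = (-31/2 + 43)*4 = (55/2)*4 = 110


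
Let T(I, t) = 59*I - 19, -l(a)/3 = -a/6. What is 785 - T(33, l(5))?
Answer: -1143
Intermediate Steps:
l(a) = a/2 (l(a) = -3*(-a)/6 = -(-1)*a/2 = a/2)
T(I, t) = -19 + 59*I
785 - T(33, l(5)) = 785 - (-19 + 59*33) = 785 - (-19 + 1947) = 785 - 1*1928 = 785 - 1928 = -1143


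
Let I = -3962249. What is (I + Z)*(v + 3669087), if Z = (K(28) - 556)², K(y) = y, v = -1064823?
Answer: -9592715294760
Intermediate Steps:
Z = 278784 (Z = (28 - 556)² = (-528)² = 278784)
(I + Z)*(v + 3669087) = (-3962249 + 278784)*(-1064823 + 3669087) = -3683465*2604264 = -9592715294760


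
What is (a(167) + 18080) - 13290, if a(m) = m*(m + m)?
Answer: 60568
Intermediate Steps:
a(m) = 2*m² (a(m) = m*(2*m) = 2*m²)
(a(167) + 18080) - 13290 = (2*167² + 18080) - 13290 = (2*27889 + 18080) - 13290 = (55778 + 18080) - 13290 = 73858 - 13290 = 60568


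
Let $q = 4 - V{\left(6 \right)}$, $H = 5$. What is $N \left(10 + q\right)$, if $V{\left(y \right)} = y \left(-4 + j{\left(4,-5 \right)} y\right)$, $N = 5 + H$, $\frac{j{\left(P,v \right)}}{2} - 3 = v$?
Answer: $1820$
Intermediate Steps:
$j{\left(P,v \right)} = 6 + 2 v$
$N = 10$ ($N = 5 + 5 = 10$)
$V{\left(y \right)} = y \left(-4 - 4 y\right)$ ($V{\left(y \right)} = y \left(-4 + \left(6 + 2 \left(-5\right)\right) y\right) = y \left(-4 + \left(6 - 10\right) y\right) = y \left(-4 - 4 y\right)$)
$q = 172$ ($q = 4 - \left(-4\right) 6 \left(1 + 6\right) = 4 - \left(-4\right) 6 \cdot 7 = 4 - -168 = 4 + 168 = 172$)
$N \left(10 + q\right) = 10 \left(10 + 172\right) = 10 \cdot 182 = 1820$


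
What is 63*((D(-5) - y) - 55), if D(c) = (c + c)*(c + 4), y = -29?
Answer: -1008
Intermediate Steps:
D(c) = 2*c*(4 + c) (D(c) = (2*c)*(4 + c) = 2*c*(4 + c))
63*((D(-5) - y) - 55) = 63*((2*(-5)*(4 - 5) - 1*(-29)) - 55) = 63*((2*(-5)*(-1) + 29) - 55) = 63*((10 + 29) - 55) = 63*(39 - 55) = 63*(-16) = -1008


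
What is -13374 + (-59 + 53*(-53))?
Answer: -16242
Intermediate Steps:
-13374 + (-59 + 53*(-53)) = -13374 + (-59 - 2809) = -13374 - 2868 = -16242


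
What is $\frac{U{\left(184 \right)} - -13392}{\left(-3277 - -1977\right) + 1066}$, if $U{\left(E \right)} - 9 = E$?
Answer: $- \frac{1045}{18} \approx -58.056$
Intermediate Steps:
$U{\left(E \right)} = 9 + E$
$\frac{U{\left(184 \right)} - -13392}{\left(-3277 - -1977\right) + 1066} = \frac{\left(9 + 184\right) - -13392}{\left(-3277 - -1977\right) + 1066} = \frac{193 + 13392}{\left(-3277 + 1977\right) + 1066} = \frac{13585}{-1300 + 1066} = \frac{13585}{-234} = 13585 \left(- \frac{1}{234}\right) = - \frac{1045}{18}$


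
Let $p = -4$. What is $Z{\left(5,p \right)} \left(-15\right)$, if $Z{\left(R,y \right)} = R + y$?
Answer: $-15$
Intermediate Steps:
$Z{\left(5,p \right)} \left(-15\right) = \left(5 - 4\right) \left(-15\right) = 1 \left(-15\right) = -15$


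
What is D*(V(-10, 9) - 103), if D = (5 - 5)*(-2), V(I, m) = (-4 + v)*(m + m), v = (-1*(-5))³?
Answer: 0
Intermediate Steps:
v = 125 (v = 5³ = 125)
V(I, m) = 242*m (V(I, m) = (-4 + 125)*(m + m) = 121*(2*m) = 242*m)
D = 0 (D = 0*(-2) = 0)
D*(V(-10, 9) - 103) = 0*(242*9 - 103) = 0*(2178 - 103) = 0*2075 = 0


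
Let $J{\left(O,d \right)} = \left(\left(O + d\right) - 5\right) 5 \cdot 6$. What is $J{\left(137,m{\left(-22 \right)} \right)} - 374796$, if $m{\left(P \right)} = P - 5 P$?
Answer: $-368196$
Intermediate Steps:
$m{\left(P \right)} = - 4 P$
$J{\left(O,d \right)} = -150 + 30 O + 30 d$ ($J{\left(O,d \right)} = \left(-5 + O + d\right) 5 \cdot 6 = \left(-25 + 5 O + 5 d\right) 6 = -150 + 30 O + 30 d$)
$J{\left(137,m{\left(-22 \right)} \right)} - 374796 = \left(-150 + 30 \cdot 137 + 30 \left(\left(-4\right) \left(-22\right)\right)\right) - 374796 = \left(-150 + 4110 + 30 \cdot 88\right) - 374796 = \left(-150 + 4110 + 2640\right) - 374796 = 6600 - 374796 = -368196$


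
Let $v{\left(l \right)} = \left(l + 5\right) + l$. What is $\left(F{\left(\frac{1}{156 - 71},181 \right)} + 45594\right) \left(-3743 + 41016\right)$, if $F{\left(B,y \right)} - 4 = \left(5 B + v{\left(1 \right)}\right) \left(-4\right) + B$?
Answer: $\frac{144374393663}{85} \approx 1.6985 \cdot 10^{9}$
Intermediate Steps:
$v{\left(l \right)} = 5 + 2 l$ ($v{\left(l \right)} = \left(5 + l\right) + l = 5 + 2 l$)
$F{\left(B,y \right)} = -24 - 19 B$ ($F{\left(B,y \right)} = 4 + \left(\left(5 B + \left(5 + 2 \cdot 1\right)\right) \left(-4\right) + B\right) = 4 + \left(\left(5 B + \left(5 + 2\right)\right) \left(-4\right) + B\right) = 4 + \left(\left(5 B + 7\right) \left(-4\right) + B\right) = 4 + \left(\left(7 + 5 B\right) \left(-4\right) + B\right) = 4 - \left(28 + 19 B\right) = -24 - 19 B$)
$\left(F{\left(\frac{1}{156 - 71},181 \right)} + 45594\right) \left(-3743 + 41016\right) = \left(\left(-24 - \frac{19}{156 - 71}\right) + 45594\right) \left(-3743 + 41016\right) = \left(\left(-24 - \frac{19}{85}\right) + 45594\right) 37273 = \left(- \frac{2059}{85} + 45594\right) 37273 = \frac{3873431}{85} \cdot 37273 = \frac{144374393663}{85}$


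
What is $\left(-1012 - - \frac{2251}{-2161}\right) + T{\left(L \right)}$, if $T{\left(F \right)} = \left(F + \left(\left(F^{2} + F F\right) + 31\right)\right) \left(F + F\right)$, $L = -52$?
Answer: $- \frac{1212885111}{2161} \approx -5.6126 \cdot 10^{5}$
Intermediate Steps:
$T{\left(F \right)} = 2 F \left(31 + F + 2 F^{2}\right)$ ($T{\left(F \right)} = \left(F + \left(\left(F^{2} + F^{2}\right) + 31\right)\right) 2 F = \left(F + \left(2 F^{2} + 31\right)\right) 2 F = \left(F + \left(31 + 2 F^{2}\right)\right) 2 F = \left(31 + F + 2 F^{2}\right) 2 F = 2 F \left(31 + F + 2 F^{2}\right)$)
$\left(-1012 - - \frac{2251}{-2161}\right) + T{\left(L \right)} = \left(-1012 - - \frac{2251}{-2161}\right) + 2 \left(-52\right) \left(31 - 52 + 2 \left(-52\right)^{2}\right) = \left(-1012 - \left(-2251\right) \left(- \frac{1}{2161}\right)\right) + 2 \left(-52\right) \left(31 - 52 + 2 \cdot 2704\right) = \left(-1012 - \frac{2251}{2161}\right) + 2 \left(-52\right) \left(31 - 52 + 5408\right) = \left(-1012 - \frac{2251}{2161}\right) + 2 \left(-52\right) 5387 = - \frac{2189183}{2161} - 560248 = - \frac{1212885111}{2161}$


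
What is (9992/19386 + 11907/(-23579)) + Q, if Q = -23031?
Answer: -5263761383524/228551247 ≈ -23031.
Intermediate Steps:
(9992/19386 + 11907/(-23579)) + Q = (9992/19386 + 11907/(-23579)) - 23031 = (9992*(1/19386) + 11907*(-1/23579)) - 23031 = (4996/9693 - 11907/23579) - 23031 = 2386133/228551247 - 23031 = -5263761383524/228551247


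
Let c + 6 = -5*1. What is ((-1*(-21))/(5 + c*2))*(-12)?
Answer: 252/17 ≈ 14.824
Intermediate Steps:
c = -11 (c = -6 - 5*1 = -6 - 5 = -11)
((-1*(-21))/(5 + c*2))*(-12) = ((-1*(-21))/(5 - 11*2))*(-12) = (21/(5 - 22))*(-12) = (21/(-17))*(-12) = -1/17*21*(-12) = -21/17*(-12) = 252/17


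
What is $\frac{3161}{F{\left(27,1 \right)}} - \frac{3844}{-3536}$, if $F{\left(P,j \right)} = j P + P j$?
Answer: $\frac{1423109}{23868} \approx 59.624$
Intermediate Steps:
$F{\left(P,j \right)} = 2 P j$ ($F{\left(P,j \right)} = P j + P j = 2 P j$)
$\frac{3161}{F{\left(27,1 \right)}} - \frac{3844}{-3536} = \frac{3161}{2 \cdot 27 \cdot 1} - \frac{3844}{-3536} = \frac{3161}{54} - - \frac{961}{884} = 3161 \cdot \frac{1}{54} + \frac{961}{884} = \frac{3161}{54} + \frac{961}{884} = \frac{1423109}{23868}$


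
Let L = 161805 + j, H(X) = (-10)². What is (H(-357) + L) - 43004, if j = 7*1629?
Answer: 130304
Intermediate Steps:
j = 11403
H(X) = 100
L = 173208 (L = 161805 + 11403 = 173208)
(H(-357) + L) - 43004 = (100 + 173208) - 43004 = 173308 - 43004 = 130304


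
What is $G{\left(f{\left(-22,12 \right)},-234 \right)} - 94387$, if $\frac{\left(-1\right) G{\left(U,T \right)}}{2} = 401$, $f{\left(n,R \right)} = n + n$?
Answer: $-95189$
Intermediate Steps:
$f{\left(n,R \right)} = 2 n$
$G{\left(U,T \right)} = -802$ ($G{\left(U,T \right)} = \left(-2\right) 401 = -802$)
$G{\left(f{\left(-22,12 \right)},-234 \right)} - 94387 = -802 - 94387 = -95189$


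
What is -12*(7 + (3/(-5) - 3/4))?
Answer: -339/5 ≈ -67.800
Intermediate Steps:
-12*(7 + (3/(-5) - 3/4)) = -12*(7 + (3*(-⅕) - 3*¼)) = -12*(7 + (-⅗ - ¾)) = -12*(7 - 27/20) = -12*113/20 = -339/5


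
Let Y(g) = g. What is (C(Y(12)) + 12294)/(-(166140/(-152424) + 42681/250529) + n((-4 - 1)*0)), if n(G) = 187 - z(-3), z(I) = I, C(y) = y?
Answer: 13053463806516/202516039321 ≈ 64.456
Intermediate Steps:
n(G) = 190 (n(G) = 187 - 1*(-3) = 187 + 3 = 190)
(C(Y(12)) + 12294)/(-(166140/(-152424) + 42681/250529) + n((-4 - 1)*0)) = (12 + 12294)/(-(166140/(-152424) + 42681/250529) + 190) = 12306/(-(166140*(-1/152424) + 42681*(1/250529)) + 190) = 12306/(-(-4615/4234 + 42681/250529) + 190) = 12306/(-1*(-975479981/1060739786) + 190) = 12306/(975479981/1060739786 + 190) = 12306/(202516039321/1060739786) = 12306*(1060739786/202516039321) = 13053463806516/202516039321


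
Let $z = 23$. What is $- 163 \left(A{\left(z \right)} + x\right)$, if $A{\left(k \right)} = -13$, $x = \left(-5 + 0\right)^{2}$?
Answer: $-1956$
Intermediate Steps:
$x = 25$ ($x = \left(-5\right)^{2} = 25$)
$- 163 \left(A{\left(z \right)} + x\right) = - 163 \left(-13 + 25\right) = \left(-163\right) 12 = -1956$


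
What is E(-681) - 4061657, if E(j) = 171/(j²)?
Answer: -209293123534/51529 ≈ -4.0617e+6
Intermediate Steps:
E(j) = 171/j²
E(-681) - 4061657 = 171/(-681)² - 4061657 = 171*(1/463761) - 4061657 = 19/51529 - 4061657 = -209293123534/51529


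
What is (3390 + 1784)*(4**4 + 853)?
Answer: 5737966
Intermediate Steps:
(3390 + 1784)*(4**4 + 853) = 5174*(256 + 853) = 5174*1109 = 5737966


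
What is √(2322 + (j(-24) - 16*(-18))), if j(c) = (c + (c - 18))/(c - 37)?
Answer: 2*√2428959/61 ≈ 51.099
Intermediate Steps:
j(c) = (-18 + 2*c)/(-37 + c) (j(c) = (c + (-18 + c))/(-37 + c) = (-18 + 2*c)/(-37 + c))
√(2322 + (j(-24) - 16*(-18))) = √(2322 + (2*(-9 - 24)/(-37 - 24) - 16*(-18))) = √(2322 + (2*(-33)/(-61) + 288)) = √(2322 + (2*(-1/61)*(-33) + 288)) = √(2322 + (66/61 + 288)) = √(2322 + 17634/61) = √(159276/61) = 2*√2428959/61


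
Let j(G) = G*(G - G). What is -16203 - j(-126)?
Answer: -16203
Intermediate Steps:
j(G) = 0 (j(G) = G*0 = 0)
-16203 - j(-126) = -16203 - 1*0 = -16203 + 0 = -16203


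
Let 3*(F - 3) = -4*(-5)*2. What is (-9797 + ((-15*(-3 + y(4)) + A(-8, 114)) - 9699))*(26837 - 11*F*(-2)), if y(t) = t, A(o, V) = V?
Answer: -1582581833/3 ≈ -5.2753e+8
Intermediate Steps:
F = 49/3 (F = 3 + (-4*(-5)*2)/3 = 3 + (20*2)/3 = 3 + (⅓)*40 = 3 + 40/3 = 49/3 ≈ 16.333)
(-9797 + ((-15*(-3 + y(4)) + A(-8, 114)) - 9699))*(26837 - 11*F*(-2)) = (-9797 + ((-15*(-3 + 4) + 114) - 9699))*(26837 - 11*49/3*(-2)) = (-9797 + ((-15*1 + 114) - 9699))*(26837 - 539/3*(-2)) = (-9797 + ((-15 + 114) - 9699))*(26837 + 1078/3) = (-9797 + (99 - 9699))*(81589/3) = (-9797 - 9600)*(81589/3) = -19397*81589/3 = -1582581833/3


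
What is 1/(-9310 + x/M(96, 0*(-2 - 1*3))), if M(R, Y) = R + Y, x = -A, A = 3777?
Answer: -32/299179 ≈ -0.00010696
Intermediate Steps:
x = -3777 (x = -1*3777 = -3777)
1/(-9310 + x/M(96, 0*(-2 - 1*3))) = 1/(-9310 - 3777/(96 + 0*(-2 - 1*3))) = 1/(-9310 - 3777/(96 + 0*(-2 - 3))) = 1/(-9310 - 3777/(96 + 0*(-5))) = 1/(-9310 - 3777/(96 + 0)) = 1/(-9310 - 3777/96) = 1/(-9310 - 3777*1/96) = 1/(-9310 - 1259/32) = 1/(-299179/32) = -32/299179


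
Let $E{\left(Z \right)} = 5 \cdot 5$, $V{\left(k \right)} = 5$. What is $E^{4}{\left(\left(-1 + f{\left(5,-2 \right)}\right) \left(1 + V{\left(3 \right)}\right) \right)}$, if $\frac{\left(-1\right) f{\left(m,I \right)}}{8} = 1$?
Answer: $390625$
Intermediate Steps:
$f{\left(m,I \right)} = -8$ ($f{\left(m,I \right)} = \left(-8\right) 1 = -8$)
$E{\left(Z \right)} = 25$
$E^{4}{\left(\left(-1 + f{\left(5,-2 \right)}\right) \left(1 + V{\left(3 \right)}\right) \right)} = 25^{4} = 390625$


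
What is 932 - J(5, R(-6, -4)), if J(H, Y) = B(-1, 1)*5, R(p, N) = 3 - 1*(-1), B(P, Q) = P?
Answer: 937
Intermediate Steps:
R(p, N) = 4 (R(p, N) = 3 + 1 = 4)
J(H, Y) = -5 (J(H, Y) = -1*5 = -5)
932 - J(5, R(-6, -4)) = 932 - 1*(-5) = 932 + 5 = 937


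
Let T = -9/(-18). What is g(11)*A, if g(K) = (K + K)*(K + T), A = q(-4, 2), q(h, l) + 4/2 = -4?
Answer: -1518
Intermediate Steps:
q(h, l) = -6 (q(h, l) = -2 - 4 = -6)
A = -6
T = ½ (T = -9*(-1/18) = ½ ≈ 0.50000)
g(K) = 2*K*(½ + K) (g(K) = (K + K)*(K + ½) = (2*K)*(½ + K) = 2*K*(½ + K))
g(11)*A = (11*(1 + 2*11))*(-6) = (11*(1 + 22))*(-6) = (11*23)*(-6) = 253*(-6) = -1518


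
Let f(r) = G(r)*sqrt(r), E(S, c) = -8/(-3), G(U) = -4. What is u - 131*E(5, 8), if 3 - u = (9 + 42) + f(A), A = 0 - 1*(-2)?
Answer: -1192/3 + 4*sqrt(2) ≈ -391.68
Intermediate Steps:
E(S, c) = 8/3 (E(S, c) = -8*(-1/3) = 8/3)
A = 2 (A = 0 + 2 = 2)
f(r) = -4*sqrt(r)
u = -48 + 4*sqrt(2) (u = 3 - ((9 + 42) - 4*sqrt(2)) = 3 - (51 - 4*sqrt(2)) = 3 + (-51 + 4*sqrt(2)) = -48 + 4*sqrt(2) ≈ -42.343)
u - 131*E(5, 8) = (-48 + 4*sqrt(2)) - 131*8/3 = (-48 + 4*sqrt(2)) - 1048/3 = -1192/3 + 4*sqrt(2)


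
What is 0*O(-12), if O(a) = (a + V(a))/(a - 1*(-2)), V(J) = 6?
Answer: 0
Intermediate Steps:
O(a) = (6 + a)/(2 + a) (O(a) = (a + 6)/(a - 1*(-2)) = (6 + a)/(a + 2) = (6 + a)/(2 + a))
0*O(-12) = 0*((6 - 12)/(2 - 12)) = 0*(-6/(-10)) = 0*(-⅒*(-6)) = 0*(⅗) = 0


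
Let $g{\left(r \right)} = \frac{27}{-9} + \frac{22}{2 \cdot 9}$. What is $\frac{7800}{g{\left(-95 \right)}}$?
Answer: $- \frac{8775}{2} \approx -4387.5$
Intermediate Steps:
$g{\left(r \right)} = - \frac{16}{9}$ ($g{\left(r \right)} = 27 \left(- \frac{1}{9}\right) + \frac{22}{18} = -3 + 22 \cdot \frac{1}{18} = -3 + \frac{11}{9} = - \frac{16}{9}$)
$\frac{7800}{g{\left(-95 \right)}} = \frac{7800}{- \frac{16}{9}} = 7800 \left(- \frac{9}{16}\right) = - \frac{8775}{2}$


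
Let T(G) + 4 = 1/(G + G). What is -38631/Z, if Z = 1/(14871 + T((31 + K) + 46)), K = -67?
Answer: -11486580171/20 ≈ -5.7433e+8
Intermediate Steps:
T(G) = -4 + 1/(2*G) (T(G) = -4 + 1/(G + G) = -4 + 1/(2*G))
Z = 20/297341 (Z = 1/(14871 + (-4 + 1/(2*((31 - 67) + 46)))) = 1/(14871 + (-4 + 1/(2*(-36 + 46)))) = 1/(14871 + (-4 + (1/2)/10)) = 1/(14871 + (-4 + (1/2)*(1/10))) = 1/(14871 + (-4 + 1/20)) = 1/(14871 - 79/20) = 1/(297341/20) = 20/297341 ≈ 6.7263e-5)
-38631/Z = -38631/20/297341 = -38631*297341/20 = -11486580171/20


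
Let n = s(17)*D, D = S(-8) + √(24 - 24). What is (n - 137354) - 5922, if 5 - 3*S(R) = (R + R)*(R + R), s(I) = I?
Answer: -434095/3 ≈ -1.4470e+5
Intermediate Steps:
S(R) = 5/3 - 4*R²/3 (S(R) = 5/3 - (R + R)*(R + R)/3 = 5/3 - 2*R*2*R/3 = 5/3 - 4*R²/3)
D = -251/3 (D = (5/3 - 4/3*(-8)²) + √(24 - 24) = (5/3 - 4/3*64) + √0 = (5/3 - 256/3) + 0 = -251/3 + 0 = -251/3 ≈ -83.667)
n = -4267/3 (n = 17*(-251/3) = -4267/3 ≈ -1422.3)
(n - 137354) - 5922 = (-4267/3 - 137354) - 5922 = -416329/3 - 5922 = -434095/3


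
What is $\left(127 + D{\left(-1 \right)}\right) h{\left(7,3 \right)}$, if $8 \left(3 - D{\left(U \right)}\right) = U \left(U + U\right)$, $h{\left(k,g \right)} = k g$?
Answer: $\frac{10899}{4} \approx 2724.8$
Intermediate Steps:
$h{\left(k,g \right)} = g k$
$D{\left(U \right)} = 3 - \frac{U^{2}}{4}$ ($D{\left(U \right)} = 3 - \frac{U \left(U + U\right)}{8} = 3 - \frac{U 2 U}{8} = 3 - \frac{2 U^{2}}{8} = 3 - \frac{U^{2}}{4}$)
$\left(127 + D{\left(-1 \right)}\right) h{\left(7,3 \right)} = \left(127 + \left(3 - \frac{\left(-1\right)^{2}}{4}\right)\right) 3 \cdot 7 = \left(127 + \left(3 - \frac{1}{4}\right)\right) 21 = \left(127 + \frac{11}{4}\right) 21 = \frac{519}{4} \cdot 21 = \frac{10899}{4}$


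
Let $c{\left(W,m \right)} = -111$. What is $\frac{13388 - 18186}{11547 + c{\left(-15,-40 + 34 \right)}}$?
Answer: $- \frac{2399}{5718} \approx -0.41955$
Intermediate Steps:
$\frac{13388 - 18186}{11547 + c{\left(-15,-40 + 34 \right)}} = \frac{13388 - 18186}{11547 - 111} = - \frac{4798}{11436} = \left(-4798\right) \frac{1}{11436} = - \frac{2399}{5718}$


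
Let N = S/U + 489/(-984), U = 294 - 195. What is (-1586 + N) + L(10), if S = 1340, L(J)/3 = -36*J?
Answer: -86146969/32472 ≈ -2653.0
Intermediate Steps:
L(J) = -108*J (L(J) = 3*(-36*J) = -108*J)
U = 99
N = 423383/32472 (N = 1340/99 + 489/(-984) = 1340*(1/99) + 489*(-1/984) = 1340/99 - 163/328 = 423383/32472 ≈ 13.038)
(-1586 + N) + L(10) = (-1586 + 423383/32472) - 108*10 = -51077209/32472 - 1080 = -86146969/32472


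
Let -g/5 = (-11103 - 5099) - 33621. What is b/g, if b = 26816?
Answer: 26816/249115 ≈ 0.10765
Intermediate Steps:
g = 249115 (g = -5*((-11103 - 5099) - 33621) = -5*(-16202 - 33621) = -5*(-49823) = 249115)
b/g = 26816/249115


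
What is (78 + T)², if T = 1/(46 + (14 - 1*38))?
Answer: 2948089/484 ≈ 6091.1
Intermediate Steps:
T = 1/22 (T = 1/(46 + (14 - 38)) = 1/(46 - 24) = 1/22 ≈ 0.045455)
(78 + T)² = (78 + 1/22)² = (1717/22)² = 2948089/484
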